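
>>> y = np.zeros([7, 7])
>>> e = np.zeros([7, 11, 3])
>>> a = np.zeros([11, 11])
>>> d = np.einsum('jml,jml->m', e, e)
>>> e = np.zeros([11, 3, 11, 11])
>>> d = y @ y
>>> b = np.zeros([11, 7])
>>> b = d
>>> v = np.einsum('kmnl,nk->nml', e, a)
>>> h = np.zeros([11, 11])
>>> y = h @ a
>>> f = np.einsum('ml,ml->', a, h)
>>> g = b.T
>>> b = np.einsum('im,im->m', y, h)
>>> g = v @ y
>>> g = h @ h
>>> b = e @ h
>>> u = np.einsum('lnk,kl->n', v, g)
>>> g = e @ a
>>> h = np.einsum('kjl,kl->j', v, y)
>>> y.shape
(11, 11)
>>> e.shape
(11, 3, 11, 11)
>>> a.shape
(11, 11)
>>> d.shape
(7, 7)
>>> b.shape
(11, 3, 11, 11)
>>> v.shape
(11, 3, 11)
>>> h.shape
(3,)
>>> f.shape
()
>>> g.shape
(11, 3, 11, 11)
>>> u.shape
(3,)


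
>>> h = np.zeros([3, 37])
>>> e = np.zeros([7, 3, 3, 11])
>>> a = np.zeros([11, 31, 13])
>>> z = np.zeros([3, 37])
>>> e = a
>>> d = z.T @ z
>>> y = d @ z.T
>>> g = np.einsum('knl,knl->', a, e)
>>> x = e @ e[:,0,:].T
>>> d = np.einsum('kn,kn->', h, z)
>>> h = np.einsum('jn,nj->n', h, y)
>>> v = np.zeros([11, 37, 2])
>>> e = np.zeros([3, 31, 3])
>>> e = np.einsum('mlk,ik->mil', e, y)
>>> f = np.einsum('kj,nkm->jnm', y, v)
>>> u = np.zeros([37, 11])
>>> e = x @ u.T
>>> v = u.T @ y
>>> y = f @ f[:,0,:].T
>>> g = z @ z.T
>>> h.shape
(37,)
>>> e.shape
(11, 31, 37)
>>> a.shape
(11, 31, 13)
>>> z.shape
(3, 37)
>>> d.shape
()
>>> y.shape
(3, 11, 3)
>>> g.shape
(3, 3)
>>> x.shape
(11, 31, 11)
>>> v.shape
(11, 3)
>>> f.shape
(3, 11, 2)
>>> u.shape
(37, 11)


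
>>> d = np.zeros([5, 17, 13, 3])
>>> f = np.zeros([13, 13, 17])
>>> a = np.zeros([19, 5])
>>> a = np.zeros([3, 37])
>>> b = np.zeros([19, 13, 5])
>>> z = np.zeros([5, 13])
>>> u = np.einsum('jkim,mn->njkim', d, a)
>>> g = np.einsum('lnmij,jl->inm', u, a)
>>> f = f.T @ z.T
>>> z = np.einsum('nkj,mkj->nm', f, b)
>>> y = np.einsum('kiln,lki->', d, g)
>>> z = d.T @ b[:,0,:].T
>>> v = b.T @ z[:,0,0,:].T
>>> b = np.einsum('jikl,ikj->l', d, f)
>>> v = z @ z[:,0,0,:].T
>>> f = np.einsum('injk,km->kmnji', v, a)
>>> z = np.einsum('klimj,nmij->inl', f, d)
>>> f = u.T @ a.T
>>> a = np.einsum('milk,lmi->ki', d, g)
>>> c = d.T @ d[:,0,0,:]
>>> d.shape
(5, 17, 13, 3)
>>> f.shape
(3, 13, 17, 5, 3)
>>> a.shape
(3, 17)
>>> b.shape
(3,)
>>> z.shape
(13, 5, 37)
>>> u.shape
(37, 5, 17, 13, 3)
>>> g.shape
(13, 5, 17)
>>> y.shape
()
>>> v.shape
(3, 13, 17, 3)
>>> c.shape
(3, 13, 17, 3)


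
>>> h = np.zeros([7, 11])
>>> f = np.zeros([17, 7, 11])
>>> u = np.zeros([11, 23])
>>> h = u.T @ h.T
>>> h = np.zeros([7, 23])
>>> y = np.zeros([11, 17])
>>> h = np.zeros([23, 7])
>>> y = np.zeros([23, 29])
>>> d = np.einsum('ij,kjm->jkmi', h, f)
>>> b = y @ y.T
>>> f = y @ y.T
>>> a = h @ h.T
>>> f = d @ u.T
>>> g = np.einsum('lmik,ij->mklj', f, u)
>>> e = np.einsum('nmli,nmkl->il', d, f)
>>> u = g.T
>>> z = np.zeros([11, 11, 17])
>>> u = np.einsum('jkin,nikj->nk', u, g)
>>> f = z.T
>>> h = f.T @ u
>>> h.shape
(11, 11, 7)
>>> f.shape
(17, 11, 11)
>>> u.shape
(17, 7)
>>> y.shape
(23, 29)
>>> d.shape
(7, 17, 11, 23)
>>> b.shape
(23, 23)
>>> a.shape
(23, 23)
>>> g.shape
(17, 11, 7, 23)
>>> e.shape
(23, 11)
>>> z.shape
(11, 11, 17)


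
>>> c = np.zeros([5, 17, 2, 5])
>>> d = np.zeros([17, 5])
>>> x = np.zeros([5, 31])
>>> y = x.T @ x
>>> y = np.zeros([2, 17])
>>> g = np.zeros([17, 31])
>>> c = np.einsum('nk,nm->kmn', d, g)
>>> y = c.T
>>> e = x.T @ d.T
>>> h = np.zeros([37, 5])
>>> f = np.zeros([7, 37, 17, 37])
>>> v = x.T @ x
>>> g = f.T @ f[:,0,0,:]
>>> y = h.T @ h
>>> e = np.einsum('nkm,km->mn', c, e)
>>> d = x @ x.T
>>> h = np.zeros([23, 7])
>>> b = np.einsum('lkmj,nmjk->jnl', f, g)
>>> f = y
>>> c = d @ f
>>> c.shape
(5, 5)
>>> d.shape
(5, 5)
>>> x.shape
(5, 31)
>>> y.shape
(5, 5)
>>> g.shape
(37, 17, 37, 37)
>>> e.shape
(17, 5)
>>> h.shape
(23, 7)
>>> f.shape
(5, 5)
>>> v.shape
(31, 31)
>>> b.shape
(37, 37, 7)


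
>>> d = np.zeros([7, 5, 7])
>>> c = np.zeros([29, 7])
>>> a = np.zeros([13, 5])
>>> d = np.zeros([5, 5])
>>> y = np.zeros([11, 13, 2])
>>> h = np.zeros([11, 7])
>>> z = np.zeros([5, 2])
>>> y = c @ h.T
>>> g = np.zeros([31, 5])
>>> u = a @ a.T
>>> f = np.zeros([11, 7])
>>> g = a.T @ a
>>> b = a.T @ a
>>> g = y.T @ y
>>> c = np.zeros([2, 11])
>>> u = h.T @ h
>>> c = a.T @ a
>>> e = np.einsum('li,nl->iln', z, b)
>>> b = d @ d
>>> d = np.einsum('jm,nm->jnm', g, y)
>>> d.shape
(11, 29, 11)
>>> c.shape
(5, 5)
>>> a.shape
(13, 5)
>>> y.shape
(29, 11)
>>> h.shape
(11, 7)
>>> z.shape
(5, 2)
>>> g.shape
(11, 11)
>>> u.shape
(7, 7)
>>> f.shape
(11, 7)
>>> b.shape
(5, 5)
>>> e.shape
(2, 5, 5)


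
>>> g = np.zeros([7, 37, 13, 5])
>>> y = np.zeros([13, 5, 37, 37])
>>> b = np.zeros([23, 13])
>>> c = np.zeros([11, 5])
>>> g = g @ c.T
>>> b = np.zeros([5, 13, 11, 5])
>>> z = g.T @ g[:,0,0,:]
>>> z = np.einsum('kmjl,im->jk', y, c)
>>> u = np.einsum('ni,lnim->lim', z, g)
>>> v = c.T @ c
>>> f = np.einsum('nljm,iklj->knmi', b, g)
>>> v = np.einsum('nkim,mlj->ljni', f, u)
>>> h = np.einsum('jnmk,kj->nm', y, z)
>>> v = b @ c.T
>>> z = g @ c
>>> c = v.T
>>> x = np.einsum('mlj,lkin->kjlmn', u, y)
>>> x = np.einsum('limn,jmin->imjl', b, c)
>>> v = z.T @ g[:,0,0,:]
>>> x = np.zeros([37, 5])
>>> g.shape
(7, 37, 13, 11)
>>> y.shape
(13, 5, 37, 37)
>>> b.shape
(5, 13, 11, 5)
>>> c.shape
(11, 11, 13, 5)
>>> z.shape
(7, 37, 13, 5)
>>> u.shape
(7, 13, 11)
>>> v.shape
(5, 13, 37, 11)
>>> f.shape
(37, 5, 5, 7)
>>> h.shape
(5, 37)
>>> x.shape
(37, 5)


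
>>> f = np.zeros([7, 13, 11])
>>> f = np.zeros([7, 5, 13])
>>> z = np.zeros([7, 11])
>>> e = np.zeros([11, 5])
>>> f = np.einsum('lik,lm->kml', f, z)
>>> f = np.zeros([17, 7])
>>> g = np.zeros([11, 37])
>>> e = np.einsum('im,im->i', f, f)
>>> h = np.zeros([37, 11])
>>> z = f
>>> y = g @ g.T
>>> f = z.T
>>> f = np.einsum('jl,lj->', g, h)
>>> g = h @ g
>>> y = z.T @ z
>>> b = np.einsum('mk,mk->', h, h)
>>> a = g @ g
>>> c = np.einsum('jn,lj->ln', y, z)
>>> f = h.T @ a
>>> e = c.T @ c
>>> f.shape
(11, 37)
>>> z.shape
(17, 7)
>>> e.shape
(7, 7)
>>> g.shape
(37, 37)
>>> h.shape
(37, 11)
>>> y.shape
(7, 7)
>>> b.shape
()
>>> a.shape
(37, 37)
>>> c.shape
(17, 7)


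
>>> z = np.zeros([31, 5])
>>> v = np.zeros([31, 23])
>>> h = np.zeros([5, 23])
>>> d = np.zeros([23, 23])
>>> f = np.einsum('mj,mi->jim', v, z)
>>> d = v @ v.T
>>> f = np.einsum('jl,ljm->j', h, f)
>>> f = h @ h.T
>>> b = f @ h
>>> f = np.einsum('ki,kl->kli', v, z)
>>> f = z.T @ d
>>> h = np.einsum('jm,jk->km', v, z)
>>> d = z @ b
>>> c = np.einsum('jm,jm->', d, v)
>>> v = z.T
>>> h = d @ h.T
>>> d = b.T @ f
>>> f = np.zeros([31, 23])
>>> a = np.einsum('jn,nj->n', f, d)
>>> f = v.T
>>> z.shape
(31, 5)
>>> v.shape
(5, 31)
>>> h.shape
(31, 5)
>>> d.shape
(23, 31)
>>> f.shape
(31, 5)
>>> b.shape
(5, 23)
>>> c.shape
()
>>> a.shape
(23,)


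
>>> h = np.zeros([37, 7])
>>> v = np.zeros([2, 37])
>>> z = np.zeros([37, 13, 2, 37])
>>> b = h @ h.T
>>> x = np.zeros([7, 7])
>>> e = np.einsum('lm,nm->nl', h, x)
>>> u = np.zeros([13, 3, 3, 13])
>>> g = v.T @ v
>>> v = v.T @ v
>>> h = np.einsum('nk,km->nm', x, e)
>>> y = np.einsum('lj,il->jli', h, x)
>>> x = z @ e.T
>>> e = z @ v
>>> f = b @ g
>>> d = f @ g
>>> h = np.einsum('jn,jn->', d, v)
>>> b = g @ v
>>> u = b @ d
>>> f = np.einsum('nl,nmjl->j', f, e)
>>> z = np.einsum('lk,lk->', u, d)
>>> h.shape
()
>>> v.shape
(37, 37)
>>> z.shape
()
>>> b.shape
(37, 37)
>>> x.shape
(37, 13, 2, 7)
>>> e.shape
(37, 13, 2, 37)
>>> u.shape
(37, 37)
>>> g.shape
(37, 37)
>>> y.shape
(37, 7, 7)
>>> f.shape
(2,)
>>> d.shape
(37, 37)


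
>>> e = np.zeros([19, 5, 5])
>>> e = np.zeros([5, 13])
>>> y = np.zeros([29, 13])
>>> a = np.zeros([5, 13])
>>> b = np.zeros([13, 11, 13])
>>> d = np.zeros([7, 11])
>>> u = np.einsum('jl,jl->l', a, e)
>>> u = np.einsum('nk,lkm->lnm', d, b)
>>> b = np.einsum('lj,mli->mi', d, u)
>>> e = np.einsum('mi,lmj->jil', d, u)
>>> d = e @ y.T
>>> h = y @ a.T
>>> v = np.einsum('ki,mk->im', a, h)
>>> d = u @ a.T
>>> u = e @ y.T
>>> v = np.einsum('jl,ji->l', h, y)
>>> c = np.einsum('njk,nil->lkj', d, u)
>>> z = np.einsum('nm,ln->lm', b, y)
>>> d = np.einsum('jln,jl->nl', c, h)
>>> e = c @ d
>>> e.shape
(29, 5, 5)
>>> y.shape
(29, 13)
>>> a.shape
(5, 13)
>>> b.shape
(13, 13)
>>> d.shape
(7, 5)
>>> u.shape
(13, 11, 29)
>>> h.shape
(29, 5)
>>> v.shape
(5,)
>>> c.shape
(29, 5, 7)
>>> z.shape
(29, 13)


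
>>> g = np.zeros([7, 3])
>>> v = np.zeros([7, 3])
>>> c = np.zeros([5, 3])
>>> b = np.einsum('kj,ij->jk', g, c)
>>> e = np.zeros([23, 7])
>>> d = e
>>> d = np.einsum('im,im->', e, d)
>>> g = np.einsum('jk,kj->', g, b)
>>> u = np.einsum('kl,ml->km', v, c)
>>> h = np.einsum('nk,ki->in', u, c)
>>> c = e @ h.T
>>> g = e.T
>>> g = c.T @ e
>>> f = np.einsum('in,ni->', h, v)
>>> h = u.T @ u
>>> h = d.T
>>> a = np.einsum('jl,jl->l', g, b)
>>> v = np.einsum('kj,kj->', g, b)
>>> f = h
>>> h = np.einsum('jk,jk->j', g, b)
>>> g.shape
(3, 7)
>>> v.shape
()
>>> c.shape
(23, 3)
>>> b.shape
(3, 7)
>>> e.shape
(23, 7)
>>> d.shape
()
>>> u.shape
(7, 5)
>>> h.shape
(3,)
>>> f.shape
()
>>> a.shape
(7,)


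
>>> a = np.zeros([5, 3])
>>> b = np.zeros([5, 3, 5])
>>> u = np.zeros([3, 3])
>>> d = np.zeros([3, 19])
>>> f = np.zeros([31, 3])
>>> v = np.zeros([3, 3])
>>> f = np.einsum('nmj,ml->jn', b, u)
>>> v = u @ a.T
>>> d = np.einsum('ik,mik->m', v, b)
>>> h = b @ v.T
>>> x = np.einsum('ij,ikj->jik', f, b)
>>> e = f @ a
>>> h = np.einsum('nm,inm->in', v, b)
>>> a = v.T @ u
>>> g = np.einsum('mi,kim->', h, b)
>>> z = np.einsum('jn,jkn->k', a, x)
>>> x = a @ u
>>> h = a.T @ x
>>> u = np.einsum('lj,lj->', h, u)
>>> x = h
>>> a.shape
(5, 3)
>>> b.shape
(5, 3, 5)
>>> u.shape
()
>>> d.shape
(5,)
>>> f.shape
(5, 5)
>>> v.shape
(3, 5)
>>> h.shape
(3, 3)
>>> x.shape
(3, 3)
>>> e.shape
(5, 3)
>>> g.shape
()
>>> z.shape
(5,)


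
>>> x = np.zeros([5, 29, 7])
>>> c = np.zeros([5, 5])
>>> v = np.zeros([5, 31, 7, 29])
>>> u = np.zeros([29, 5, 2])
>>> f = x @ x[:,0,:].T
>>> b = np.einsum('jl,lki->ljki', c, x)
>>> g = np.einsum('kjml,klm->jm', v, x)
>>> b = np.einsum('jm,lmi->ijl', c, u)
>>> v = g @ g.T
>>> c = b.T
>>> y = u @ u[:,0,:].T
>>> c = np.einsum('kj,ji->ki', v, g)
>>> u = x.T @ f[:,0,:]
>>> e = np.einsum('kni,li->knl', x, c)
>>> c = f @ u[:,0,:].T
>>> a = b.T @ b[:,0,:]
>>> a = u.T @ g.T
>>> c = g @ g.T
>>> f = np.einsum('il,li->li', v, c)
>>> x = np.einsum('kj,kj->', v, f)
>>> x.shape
()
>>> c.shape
(31, 31)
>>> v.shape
(31, 31)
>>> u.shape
(7, 29, 5)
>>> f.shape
(31, 31)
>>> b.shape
(2, 5, 29)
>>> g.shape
(31, 7)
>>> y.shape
(29, 5, 29)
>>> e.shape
(5, 29, 31)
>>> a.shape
(5, 29, 31)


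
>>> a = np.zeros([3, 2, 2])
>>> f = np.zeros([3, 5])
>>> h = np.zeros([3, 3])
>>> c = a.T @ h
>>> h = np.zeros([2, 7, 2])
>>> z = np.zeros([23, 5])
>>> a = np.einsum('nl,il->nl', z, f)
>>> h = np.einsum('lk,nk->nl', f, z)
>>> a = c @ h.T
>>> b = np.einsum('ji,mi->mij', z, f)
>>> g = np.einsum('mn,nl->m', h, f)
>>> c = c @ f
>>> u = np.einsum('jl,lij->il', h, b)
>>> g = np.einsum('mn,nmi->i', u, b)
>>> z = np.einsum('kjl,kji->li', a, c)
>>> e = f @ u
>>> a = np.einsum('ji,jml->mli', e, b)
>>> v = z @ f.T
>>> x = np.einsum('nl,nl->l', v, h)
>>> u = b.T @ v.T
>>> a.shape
(5, 23, 3)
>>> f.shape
(3, 5)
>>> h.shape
(23, 3)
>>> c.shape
(2, 2, 5)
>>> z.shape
(23, 5)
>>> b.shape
(3, 5, 23)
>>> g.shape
(23,)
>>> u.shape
(23, 5, 23)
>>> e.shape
(3, 3)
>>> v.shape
(23, 3)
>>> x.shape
(3,)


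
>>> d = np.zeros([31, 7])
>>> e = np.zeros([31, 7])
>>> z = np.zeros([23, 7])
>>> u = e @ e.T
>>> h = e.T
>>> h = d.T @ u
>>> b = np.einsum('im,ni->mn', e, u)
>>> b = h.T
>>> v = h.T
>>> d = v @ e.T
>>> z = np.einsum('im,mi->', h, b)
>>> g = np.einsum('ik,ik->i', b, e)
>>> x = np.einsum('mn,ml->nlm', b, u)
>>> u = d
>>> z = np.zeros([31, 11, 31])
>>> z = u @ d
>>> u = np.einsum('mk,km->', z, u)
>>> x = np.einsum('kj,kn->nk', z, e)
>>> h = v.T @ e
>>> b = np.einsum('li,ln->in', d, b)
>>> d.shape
(31, 31)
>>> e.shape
(31, 7)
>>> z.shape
(31, 31)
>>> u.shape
()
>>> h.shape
(7, 7)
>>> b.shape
(31, 7)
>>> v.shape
(31, 7)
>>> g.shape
(31,)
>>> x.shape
(7, 31)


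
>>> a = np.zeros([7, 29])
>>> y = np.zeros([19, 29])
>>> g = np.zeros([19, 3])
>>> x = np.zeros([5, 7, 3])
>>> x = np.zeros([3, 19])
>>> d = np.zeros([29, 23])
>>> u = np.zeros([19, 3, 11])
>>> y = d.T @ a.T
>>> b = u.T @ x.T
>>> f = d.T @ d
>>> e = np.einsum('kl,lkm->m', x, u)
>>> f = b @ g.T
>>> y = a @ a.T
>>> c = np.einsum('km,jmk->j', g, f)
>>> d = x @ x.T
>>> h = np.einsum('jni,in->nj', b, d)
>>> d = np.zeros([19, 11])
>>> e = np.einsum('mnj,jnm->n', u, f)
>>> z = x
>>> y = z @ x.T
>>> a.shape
(7, 29)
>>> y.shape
(3, 3)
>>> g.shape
(19, 3)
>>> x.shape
(3, 19)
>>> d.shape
(19, 11)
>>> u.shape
(19, 3, 11)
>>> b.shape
(11, 3, 3)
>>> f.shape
(11, 3, 19)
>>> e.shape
(3,)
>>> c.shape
(11,)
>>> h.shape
(3, 11)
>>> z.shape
(3, 19)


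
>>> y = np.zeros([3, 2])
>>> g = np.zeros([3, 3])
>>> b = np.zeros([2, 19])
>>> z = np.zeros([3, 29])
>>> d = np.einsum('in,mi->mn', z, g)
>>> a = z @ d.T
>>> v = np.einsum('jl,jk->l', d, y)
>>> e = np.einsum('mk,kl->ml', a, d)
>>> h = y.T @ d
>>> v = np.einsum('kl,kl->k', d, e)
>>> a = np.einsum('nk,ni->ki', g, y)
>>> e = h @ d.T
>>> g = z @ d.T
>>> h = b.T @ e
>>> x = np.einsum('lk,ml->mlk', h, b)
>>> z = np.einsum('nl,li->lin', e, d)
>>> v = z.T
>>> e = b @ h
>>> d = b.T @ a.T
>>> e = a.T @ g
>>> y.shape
(3, 2)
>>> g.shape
(3, 3)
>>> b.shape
(2, 19)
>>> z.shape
(3, 29, 2)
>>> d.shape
(19, 3)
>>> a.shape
(3, 2)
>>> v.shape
(2, 29, 3)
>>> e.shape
(2, 3)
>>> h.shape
(19, 3)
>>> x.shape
(2, 19, 3)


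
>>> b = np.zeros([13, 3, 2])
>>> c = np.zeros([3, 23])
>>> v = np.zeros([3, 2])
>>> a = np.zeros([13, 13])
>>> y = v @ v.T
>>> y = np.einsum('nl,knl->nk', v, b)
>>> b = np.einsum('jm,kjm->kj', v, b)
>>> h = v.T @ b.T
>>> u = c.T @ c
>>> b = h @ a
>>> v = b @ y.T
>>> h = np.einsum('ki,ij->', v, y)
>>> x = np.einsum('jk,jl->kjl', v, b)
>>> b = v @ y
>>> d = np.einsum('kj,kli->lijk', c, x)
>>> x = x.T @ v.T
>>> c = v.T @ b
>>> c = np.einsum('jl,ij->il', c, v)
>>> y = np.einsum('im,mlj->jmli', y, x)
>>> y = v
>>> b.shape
(2, 13)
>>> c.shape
(2, 13)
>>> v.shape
(2, 3)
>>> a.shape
(13, 13)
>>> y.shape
(2, 3)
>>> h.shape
()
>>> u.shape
(23, 23)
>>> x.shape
(13, 2, 2)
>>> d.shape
(2, 13, 23, 3)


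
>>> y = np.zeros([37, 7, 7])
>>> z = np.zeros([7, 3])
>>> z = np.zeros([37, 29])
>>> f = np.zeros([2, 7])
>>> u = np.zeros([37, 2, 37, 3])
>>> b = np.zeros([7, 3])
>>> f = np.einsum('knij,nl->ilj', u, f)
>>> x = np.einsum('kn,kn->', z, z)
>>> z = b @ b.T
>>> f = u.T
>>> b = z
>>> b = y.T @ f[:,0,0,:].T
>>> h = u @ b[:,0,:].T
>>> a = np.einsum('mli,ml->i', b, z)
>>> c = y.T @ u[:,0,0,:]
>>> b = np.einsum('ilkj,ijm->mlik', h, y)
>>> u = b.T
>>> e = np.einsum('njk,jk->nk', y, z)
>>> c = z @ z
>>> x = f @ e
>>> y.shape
(37, 7, 7)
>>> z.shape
(7, 7)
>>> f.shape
(3, 37, 2, 37)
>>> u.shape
(37, 37, 2, 7)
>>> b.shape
(7, 2, 37, 37)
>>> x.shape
(3, 37, 2, 7)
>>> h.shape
(37, 2, 37, 7)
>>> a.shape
(3,)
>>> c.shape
(7, 7)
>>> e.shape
(37, 7)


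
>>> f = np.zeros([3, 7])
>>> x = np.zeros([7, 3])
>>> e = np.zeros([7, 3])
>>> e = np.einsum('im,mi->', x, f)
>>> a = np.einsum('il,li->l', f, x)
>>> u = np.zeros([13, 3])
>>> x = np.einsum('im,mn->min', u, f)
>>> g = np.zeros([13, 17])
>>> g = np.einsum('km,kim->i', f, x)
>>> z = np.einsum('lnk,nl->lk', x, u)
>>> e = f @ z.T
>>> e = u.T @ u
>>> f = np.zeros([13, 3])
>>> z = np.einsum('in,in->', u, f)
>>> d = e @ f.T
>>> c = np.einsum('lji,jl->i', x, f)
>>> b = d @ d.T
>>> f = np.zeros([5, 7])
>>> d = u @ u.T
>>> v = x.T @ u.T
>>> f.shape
(5, 7)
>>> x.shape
(3, 13, 7)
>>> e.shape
(3, 3)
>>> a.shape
(7,)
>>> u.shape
(13, 3)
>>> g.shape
(13,)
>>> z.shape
()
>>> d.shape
(13, 13)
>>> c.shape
(7,)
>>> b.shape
(3, 3)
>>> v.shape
(7, 13, 13)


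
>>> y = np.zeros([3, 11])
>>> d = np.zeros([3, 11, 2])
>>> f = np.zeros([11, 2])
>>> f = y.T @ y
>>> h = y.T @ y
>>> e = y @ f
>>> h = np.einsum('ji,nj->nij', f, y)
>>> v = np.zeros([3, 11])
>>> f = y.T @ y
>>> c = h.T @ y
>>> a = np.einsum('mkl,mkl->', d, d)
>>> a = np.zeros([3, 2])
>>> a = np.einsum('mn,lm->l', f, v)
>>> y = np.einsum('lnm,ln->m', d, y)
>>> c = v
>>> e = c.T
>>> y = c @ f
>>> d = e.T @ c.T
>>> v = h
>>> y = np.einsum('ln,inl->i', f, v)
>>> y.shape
(3,)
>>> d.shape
(3, 3)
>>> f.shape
(11, 11)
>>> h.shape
(3, 11, 11)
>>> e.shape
(11, 3)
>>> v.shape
(3, 11, 11)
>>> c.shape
(3, 11)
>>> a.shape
(3,)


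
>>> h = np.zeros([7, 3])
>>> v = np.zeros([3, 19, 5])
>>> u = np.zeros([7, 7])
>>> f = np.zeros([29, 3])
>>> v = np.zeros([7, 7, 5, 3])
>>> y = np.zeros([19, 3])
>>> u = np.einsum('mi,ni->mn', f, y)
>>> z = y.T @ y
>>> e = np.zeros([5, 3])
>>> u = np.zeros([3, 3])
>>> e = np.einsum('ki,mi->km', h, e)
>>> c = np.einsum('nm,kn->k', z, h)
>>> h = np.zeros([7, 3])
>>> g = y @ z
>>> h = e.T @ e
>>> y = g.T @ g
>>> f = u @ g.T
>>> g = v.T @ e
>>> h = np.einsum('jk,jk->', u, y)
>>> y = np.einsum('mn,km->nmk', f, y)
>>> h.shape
()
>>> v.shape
(7, 7, 5, 3)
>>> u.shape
(3, 3)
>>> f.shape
(3, 19)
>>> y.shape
(19, 3, 3)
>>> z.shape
(3, 3)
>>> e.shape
(7, 5)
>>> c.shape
(7,)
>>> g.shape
(3, 5, 7, 5)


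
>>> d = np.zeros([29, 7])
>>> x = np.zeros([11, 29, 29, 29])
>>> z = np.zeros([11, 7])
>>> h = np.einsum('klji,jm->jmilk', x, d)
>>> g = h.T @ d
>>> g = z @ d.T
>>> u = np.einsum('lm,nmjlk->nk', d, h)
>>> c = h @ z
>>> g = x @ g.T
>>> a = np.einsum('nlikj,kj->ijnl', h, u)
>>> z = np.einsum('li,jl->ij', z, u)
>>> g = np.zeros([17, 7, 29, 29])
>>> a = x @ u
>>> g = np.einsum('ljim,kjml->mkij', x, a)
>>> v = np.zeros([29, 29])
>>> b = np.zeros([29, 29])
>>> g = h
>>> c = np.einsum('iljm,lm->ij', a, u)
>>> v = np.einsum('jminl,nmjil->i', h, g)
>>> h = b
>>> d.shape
(29, 7)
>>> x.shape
(11, 29, 29, 29)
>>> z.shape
(7, 29)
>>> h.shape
(29, 29)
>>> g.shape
(29, 7, 29, 29, 11)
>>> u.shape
(29, 11)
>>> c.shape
(11, 29)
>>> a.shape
(11, 29, 29, 11)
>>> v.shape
(29,)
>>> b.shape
(29, 29)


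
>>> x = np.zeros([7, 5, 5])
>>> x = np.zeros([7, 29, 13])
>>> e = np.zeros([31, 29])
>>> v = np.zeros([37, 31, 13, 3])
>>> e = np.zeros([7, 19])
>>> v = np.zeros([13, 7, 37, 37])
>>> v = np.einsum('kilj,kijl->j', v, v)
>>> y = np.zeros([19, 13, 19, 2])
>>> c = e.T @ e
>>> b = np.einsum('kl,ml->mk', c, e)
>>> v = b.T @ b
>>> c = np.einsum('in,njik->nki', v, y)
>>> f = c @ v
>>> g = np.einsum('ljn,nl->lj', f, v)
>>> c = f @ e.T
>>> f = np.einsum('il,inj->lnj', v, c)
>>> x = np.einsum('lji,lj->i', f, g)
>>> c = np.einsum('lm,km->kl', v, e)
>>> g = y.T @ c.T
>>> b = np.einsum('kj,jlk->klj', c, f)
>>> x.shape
(7,)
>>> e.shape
(7, 19)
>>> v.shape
(19, 19)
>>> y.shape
(19, 13, 19, 2)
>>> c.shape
(7, 19)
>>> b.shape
(7, 2, 19)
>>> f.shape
(19, 2, 7)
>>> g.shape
(2, 19, 13, 7)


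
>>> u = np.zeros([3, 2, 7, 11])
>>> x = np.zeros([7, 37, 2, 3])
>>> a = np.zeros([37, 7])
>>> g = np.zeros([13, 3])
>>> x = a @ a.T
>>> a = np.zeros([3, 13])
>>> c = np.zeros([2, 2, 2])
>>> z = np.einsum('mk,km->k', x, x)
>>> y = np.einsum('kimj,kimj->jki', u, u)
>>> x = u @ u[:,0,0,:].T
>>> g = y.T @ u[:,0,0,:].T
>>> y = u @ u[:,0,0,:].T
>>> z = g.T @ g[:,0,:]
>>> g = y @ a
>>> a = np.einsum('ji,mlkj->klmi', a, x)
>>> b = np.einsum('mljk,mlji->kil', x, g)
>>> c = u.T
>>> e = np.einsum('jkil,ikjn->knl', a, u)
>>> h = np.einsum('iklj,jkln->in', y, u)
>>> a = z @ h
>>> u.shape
(3, 2, 7, 11)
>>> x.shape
(3, 2, 7, 3)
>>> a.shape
(3, 3, 11)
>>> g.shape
(3, 2, 7, 13)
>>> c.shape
(11, 7, 2, 3)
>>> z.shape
(3, 3, 3)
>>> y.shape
(3, 2, 7, 3)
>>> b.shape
(3, 13, 2)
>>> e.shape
(2, 11, 13)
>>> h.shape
(3, 11)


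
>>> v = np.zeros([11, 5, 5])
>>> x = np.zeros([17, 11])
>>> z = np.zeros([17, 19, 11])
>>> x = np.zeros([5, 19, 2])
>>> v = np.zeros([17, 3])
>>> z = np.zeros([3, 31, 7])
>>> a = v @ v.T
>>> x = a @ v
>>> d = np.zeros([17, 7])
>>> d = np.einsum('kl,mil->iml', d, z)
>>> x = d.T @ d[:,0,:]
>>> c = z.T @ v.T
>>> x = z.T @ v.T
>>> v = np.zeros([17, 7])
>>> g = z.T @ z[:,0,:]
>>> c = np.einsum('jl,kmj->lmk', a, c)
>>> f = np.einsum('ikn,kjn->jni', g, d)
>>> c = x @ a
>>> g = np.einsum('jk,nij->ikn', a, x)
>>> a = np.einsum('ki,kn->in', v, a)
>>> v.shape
(17, 7)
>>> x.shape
(7, 31, 17)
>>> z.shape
(3, 31, 7)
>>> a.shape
(7, 17)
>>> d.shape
(31, 3, 7)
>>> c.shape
(7, 31, 17)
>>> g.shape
(31, 17, 7)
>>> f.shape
(3, 7, 7)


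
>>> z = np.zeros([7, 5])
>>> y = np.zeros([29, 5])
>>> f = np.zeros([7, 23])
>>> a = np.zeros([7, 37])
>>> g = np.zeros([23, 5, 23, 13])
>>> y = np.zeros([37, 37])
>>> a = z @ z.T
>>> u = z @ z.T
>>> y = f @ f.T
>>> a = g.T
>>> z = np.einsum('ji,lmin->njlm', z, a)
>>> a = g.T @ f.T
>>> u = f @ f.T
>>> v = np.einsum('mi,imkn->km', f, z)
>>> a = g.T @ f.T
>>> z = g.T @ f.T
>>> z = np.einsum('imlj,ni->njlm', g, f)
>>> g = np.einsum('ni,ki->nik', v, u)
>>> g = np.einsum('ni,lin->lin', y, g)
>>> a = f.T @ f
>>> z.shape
(7, 13, 23, 5)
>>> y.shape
(7, 7)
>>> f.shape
(7, 23)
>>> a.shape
(23, 23)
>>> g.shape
(13, 7, 7)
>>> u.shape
(7, 7)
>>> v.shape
(13, 7)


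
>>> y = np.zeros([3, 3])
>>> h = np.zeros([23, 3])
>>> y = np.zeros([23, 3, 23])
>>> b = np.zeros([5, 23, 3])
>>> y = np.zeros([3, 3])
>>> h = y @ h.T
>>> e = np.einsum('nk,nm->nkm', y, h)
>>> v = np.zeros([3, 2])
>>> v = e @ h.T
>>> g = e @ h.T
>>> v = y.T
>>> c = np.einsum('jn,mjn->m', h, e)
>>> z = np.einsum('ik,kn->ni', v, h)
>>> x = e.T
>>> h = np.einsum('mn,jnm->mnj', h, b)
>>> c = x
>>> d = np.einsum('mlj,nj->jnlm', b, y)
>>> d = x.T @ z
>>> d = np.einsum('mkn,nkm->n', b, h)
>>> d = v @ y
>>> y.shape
(3, 3)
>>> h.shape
(3, 23, 5)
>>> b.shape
(5, 23, 3)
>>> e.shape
(3, 3, 23)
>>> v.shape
(3, 3)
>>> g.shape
(3, 3, 3)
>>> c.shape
(23, 3, 3)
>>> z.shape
(23, 3)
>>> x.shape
(23, 3, 3)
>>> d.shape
(3, 3)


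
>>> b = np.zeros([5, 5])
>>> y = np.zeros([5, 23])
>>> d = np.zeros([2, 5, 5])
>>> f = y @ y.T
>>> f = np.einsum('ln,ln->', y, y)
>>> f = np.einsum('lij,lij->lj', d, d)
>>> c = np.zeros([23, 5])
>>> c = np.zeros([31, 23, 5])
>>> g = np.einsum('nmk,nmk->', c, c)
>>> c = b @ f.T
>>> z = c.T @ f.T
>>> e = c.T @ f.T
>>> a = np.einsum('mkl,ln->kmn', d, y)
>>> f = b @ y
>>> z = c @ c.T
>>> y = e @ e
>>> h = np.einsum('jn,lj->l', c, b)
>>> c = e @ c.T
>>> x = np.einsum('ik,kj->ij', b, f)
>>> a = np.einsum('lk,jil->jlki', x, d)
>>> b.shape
(5, 5)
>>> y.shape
(2, 2)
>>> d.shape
(2, 5, 5)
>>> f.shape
(5, 23)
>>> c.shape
(2, 5)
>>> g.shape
()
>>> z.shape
(5, 5)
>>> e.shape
(2, 2)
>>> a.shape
(2, 5, 23, 5)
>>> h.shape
(5,)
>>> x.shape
(5, 23)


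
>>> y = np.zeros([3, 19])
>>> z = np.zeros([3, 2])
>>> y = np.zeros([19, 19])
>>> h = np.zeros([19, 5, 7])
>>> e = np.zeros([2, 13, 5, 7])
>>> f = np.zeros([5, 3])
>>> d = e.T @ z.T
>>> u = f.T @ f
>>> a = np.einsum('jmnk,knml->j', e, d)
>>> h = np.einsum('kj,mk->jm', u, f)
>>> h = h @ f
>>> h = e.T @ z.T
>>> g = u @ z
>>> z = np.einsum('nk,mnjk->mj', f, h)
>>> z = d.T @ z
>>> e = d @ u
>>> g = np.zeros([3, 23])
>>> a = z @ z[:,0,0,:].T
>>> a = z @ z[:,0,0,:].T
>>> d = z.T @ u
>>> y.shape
(19, 19)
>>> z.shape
(3, 13, 5, 13)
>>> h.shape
(7, 5, 13, 3)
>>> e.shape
(7, 5, 13, 3)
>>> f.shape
(5, 3)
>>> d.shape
(13, 5, 13, 3)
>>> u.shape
(3, 3)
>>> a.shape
(3, 13, 5, 3)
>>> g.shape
(3, 23)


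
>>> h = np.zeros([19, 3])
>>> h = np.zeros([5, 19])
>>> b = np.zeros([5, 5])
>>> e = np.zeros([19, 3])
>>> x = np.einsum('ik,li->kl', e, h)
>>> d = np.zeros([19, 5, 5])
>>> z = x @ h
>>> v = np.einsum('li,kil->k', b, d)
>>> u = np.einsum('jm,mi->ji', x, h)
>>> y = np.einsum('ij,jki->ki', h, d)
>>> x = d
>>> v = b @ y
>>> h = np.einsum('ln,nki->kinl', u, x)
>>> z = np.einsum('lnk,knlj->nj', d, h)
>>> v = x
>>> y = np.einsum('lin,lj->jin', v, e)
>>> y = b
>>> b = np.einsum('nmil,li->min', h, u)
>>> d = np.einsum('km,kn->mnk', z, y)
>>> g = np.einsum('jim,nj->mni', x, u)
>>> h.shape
(5, 5, 19, 3)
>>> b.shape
(5, 19, 5)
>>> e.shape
(19, 3)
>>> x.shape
(19, 5, 5)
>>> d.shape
(3, 5, 5)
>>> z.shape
(5, 3)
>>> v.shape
(19, 5, 5)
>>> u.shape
(3, 19)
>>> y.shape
(5, 5)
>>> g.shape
(5, 3, 5)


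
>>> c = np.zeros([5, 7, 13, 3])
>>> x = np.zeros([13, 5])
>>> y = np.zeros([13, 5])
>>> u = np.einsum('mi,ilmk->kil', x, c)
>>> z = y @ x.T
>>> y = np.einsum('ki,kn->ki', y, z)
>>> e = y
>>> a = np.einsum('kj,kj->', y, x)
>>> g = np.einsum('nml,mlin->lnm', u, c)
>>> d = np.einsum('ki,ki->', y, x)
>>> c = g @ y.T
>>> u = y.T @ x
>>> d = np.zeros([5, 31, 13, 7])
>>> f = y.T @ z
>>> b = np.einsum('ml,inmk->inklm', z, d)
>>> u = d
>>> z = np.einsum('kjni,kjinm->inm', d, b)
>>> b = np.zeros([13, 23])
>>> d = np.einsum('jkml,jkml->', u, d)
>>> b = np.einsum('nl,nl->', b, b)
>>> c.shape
(7, 3, 13)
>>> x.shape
(13, 5)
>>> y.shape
(13, 5)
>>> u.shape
(5, 31, 13, 7)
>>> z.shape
(7, 13, 13)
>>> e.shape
(13, 5)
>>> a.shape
()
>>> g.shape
(7, 3, 5)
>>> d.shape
()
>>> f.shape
(5, 13)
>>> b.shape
()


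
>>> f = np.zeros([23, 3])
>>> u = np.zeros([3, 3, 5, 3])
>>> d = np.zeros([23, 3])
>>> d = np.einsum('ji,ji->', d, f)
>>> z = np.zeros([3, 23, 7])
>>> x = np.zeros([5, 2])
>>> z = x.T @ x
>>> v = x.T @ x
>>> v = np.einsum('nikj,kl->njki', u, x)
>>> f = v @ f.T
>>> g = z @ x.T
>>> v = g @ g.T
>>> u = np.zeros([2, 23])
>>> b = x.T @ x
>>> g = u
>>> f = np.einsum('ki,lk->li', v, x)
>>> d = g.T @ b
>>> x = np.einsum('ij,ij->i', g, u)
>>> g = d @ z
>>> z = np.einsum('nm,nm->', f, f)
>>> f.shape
(5, 2)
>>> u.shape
(2, 23)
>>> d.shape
(23, 2)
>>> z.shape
()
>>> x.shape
(2,)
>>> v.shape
(2, 2)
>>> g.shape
(23, 2)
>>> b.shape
(2, 2)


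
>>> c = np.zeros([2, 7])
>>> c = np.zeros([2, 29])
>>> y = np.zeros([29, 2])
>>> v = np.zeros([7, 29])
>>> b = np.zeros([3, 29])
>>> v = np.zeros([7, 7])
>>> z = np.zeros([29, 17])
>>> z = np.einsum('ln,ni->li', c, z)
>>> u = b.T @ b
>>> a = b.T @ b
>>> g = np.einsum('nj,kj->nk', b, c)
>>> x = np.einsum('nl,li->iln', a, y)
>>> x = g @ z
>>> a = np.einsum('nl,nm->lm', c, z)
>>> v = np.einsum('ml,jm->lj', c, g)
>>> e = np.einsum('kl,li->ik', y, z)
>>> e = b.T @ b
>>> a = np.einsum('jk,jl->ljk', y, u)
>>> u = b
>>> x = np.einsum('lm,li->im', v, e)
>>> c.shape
(2, 29)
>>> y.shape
(29, 2)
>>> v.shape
(29, 3)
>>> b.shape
(3, 29)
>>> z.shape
(2, 17)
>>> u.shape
(3, 29)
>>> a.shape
(29, 29, 2)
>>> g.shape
(3, 2)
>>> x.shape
(29, 3)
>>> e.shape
(29, 29)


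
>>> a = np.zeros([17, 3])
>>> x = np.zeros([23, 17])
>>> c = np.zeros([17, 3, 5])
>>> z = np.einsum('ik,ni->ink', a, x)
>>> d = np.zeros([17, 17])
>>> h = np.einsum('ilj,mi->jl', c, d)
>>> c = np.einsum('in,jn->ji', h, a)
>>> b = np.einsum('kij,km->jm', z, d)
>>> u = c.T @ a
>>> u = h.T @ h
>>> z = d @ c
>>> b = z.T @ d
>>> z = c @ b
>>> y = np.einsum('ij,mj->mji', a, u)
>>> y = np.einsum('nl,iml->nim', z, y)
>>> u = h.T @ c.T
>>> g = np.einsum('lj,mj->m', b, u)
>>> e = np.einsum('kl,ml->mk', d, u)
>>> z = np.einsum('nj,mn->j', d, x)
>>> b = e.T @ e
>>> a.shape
(17, 3)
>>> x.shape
(23, 17)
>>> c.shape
(17, 5)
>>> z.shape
(17,)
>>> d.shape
(17, 17)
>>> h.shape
(5, 3)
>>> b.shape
(17, 17)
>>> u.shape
(3, 17)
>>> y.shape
(17, 3, 3)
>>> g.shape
(3,)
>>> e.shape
(3, 17)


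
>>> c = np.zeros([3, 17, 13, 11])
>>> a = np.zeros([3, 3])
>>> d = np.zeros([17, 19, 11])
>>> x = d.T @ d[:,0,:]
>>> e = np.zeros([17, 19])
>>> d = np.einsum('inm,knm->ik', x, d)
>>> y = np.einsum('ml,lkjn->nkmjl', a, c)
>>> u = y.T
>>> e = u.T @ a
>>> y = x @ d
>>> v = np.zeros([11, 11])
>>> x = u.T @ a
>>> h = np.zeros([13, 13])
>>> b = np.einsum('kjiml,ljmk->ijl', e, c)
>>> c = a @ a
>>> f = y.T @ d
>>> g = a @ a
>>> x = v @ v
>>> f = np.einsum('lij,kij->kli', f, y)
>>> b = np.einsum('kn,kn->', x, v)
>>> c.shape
(3, 3)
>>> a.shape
(3, 3)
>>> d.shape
(11, 17)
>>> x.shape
(11, 11)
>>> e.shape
(11, 17, 3, 13, 3)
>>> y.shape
(11, 19, 17)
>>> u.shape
(3, 13, 3, 17, 11)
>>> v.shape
(11, 11)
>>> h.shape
(13, 13)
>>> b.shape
()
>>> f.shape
(11, 17, 19)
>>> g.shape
(3, 3)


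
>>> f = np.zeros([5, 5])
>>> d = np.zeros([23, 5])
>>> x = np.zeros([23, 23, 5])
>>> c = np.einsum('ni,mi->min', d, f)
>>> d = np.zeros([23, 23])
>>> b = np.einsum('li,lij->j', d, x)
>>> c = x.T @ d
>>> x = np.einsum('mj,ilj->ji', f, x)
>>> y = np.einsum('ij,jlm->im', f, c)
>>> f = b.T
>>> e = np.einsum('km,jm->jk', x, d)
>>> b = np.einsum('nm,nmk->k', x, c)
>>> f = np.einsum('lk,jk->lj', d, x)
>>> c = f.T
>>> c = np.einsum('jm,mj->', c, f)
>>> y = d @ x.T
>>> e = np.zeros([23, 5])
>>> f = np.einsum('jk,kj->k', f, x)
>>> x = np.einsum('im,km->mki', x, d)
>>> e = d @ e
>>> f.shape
(5,)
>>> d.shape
(23, 23)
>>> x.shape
(23, 23, 5)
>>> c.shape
()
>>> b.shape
(23,)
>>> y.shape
(23, 5)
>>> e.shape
(23, 5)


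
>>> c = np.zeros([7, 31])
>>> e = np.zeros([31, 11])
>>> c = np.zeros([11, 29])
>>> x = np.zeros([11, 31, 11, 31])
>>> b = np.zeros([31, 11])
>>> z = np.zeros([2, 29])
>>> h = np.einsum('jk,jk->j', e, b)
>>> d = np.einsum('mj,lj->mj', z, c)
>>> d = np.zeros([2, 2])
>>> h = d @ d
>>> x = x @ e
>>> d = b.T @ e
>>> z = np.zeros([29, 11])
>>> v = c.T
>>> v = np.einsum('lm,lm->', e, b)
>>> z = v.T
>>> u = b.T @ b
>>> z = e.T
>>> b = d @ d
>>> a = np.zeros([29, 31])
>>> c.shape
(11, 29)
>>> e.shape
(31, 11)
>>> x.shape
(11, 31, 11, 11)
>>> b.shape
(11, 11)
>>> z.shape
(11, 31)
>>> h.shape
(2, 2)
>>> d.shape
(11, 11)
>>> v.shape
()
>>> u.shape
(11, 11)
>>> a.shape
(29, 31)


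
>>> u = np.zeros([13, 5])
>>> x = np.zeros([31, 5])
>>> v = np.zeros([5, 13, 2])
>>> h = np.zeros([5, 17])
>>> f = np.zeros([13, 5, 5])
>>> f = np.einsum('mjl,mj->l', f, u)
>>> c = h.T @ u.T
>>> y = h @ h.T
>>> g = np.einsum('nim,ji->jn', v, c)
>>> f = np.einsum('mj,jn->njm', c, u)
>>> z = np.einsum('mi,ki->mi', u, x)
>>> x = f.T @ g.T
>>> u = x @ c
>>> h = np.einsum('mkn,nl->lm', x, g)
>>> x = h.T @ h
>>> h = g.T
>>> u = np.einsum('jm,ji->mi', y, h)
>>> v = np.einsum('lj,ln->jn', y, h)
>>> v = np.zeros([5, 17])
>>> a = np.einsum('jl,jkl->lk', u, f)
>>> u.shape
(5, 17)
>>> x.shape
(17, 17)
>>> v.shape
(5, 17)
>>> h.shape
(5, 17)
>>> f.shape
(5, 13, 17)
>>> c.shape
(17, 13)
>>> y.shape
(5, 5)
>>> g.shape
(17, 5)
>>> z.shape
(13, 5)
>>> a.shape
(17, 13)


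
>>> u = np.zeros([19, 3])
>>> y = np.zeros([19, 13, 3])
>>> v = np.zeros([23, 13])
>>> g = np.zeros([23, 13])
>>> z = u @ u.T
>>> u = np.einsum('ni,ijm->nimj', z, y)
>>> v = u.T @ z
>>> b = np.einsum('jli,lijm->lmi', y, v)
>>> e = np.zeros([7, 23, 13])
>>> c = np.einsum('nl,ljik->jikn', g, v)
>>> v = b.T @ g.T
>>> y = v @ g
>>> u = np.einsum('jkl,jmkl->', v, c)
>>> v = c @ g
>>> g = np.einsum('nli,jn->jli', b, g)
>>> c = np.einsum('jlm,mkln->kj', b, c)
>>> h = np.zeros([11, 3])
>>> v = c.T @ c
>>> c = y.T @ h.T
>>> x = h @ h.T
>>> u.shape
()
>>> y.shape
(3, 19, 13)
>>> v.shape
(13, 13)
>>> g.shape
(23, 19, 3)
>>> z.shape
(19, 19)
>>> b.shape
(13, 19, 3)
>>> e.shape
(7, 23, 13)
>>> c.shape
(13, 19, 11)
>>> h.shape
(11, 3)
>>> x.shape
(11, 11)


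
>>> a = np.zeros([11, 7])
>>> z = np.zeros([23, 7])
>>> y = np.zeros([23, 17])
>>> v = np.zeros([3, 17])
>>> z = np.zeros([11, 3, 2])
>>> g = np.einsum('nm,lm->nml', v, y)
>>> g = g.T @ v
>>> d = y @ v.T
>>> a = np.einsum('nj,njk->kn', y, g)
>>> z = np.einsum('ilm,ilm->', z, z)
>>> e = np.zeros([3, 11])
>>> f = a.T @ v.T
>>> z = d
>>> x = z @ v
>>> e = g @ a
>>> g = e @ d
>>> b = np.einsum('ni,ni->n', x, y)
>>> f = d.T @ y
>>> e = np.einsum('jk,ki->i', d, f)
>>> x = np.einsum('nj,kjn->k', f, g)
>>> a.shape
(17, 23)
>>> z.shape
(23, 3)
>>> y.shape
(23, 17)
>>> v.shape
(3, 17)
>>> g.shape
(23, 17, 3)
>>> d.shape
(23, 3)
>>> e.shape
(17,)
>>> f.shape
(3, 17)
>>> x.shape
(23,)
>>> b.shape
(23,)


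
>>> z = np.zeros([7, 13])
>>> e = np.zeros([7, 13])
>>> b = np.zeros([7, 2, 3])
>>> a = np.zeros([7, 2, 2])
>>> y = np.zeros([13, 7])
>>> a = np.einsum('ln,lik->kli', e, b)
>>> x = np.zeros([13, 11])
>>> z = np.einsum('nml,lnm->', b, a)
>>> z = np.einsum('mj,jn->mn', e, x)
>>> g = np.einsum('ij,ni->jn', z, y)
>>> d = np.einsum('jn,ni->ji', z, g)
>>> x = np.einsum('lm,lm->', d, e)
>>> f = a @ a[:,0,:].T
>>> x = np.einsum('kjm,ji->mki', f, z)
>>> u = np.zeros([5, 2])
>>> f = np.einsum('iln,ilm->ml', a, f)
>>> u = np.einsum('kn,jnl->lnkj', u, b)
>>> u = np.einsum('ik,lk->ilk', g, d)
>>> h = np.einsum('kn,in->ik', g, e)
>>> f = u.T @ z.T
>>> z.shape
(7, 11)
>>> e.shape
(7, 13)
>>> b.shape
(7, 2, 3)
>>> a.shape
(3, 7, 2)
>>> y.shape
(13, 7)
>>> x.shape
(3, 3, 11)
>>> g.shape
(11, 13)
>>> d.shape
(7, 13)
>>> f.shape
(13, 7, 7)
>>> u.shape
(11, 7, 13)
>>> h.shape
(7, 11)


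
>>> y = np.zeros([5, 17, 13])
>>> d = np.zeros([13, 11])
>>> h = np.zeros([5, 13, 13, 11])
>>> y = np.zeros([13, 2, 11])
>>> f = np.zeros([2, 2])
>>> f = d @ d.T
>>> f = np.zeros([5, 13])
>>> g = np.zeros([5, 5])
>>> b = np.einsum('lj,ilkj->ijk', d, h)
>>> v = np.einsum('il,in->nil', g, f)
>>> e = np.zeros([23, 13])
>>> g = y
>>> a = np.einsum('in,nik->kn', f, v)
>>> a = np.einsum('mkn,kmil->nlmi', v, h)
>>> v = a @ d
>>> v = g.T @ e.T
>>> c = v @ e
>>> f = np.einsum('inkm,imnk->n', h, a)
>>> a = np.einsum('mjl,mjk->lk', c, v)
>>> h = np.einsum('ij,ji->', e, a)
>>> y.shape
(13, 2, 11)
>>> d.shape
(13, 11)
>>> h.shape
()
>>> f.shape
(13,)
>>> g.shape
(13, 2, 11)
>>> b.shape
(5, 11, 13)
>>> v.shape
(11, 2, 23)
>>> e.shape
(23, 13)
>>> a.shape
(13, 23)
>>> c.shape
(11, 2, 13)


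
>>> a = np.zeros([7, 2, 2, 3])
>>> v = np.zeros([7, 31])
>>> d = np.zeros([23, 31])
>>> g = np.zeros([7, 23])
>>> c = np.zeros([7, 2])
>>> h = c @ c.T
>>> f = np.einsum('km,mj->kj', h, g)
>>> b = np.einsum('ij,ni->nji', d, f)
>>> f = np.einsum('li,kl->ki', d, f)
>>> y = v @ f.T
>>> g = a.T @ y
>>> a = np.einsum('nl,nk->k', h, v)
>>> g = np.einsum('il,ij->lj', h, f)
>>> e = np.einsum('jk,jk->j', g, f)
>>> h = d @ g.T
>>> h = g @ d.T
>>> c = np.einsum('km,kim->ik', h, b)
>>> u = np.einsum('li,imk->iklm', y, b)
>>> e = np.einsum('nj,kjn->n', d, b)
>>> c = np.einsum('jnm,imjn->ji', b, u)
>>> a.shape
(31,)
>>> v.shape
(7, 31)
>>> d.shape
(23, 31)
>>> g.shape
(7, 31)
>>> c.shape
(7, 7)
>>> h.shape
(7, 23)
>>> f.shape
(7, 31)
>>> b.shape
(7, 31, 23)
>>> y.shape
(7, 7)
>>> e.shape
(23,)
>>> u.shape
(7, 23, 7, 31)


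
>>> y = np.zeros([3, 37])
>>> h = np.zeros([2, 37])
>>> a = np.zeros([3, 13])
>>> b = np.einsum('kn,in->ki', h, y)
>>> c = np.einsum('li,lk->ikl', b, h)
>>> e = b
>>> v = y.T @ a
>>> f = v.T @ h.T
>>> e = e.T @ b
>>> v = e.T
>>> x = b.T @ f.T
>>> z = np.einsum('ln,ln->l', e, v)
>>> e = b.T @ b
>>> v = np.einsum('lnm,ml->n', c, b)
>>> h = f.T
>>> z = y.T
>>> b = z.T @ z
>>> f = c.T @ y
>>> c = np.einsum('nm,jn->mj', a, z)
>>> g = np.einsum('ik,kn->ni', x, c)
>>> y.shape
(3, 37)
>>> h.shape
(2, 13)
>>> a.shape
(3, 13)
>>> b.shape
(3, 3)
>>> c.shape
(13, 37)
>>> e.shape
(3, 3)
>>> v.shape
(37,)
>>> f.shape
(2, 37, 37)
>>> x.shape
(3, 13)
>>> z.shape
(37, 3)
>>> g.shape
(37, 3)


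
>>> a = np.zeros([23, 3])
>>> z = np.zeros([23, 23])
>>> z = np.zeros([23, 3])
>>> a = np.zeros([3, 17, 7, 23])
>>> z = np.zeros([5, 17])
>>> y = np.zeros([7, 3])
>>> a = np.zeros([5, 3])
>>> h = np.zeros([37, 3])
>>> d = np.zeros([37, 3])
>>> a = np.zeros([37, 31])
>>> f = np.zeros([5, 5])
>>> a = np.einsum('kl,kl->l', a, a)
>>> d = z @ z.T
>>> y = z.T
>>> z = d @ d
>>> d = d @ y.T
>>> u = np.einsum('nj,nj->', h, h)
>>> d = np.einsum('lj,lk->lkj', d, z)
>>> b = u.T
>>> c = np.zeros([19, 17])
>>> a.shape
(31,)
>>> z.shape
(5, 5)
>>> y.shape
(17, 5)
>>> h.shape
(37, 3)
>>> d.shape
(5, 5, 17)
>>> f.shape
(5, 5)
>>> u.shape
()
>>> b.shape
()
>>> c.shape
(19, 17)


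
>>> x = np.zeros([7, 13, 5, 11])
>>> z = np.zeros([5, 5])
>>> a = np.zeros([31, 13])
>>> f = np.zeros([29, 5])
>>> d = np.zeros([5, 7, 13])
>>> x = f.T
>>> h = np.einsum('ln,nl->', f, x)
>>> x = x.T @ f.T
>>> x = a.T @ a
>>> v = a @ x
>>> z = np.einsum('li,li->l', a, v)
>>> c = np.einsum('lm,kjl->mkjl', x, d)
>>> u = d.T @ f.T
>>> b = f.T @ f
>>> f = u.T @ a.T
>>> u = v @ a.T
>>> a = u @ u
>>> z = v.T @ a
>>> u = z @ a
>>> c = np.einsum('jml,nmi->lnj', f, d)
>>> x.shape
(13, 13)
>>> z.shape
(13, 31)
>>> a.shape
(31, 31)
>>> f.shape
(29, 7, 31)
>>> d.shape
(5, 7, 13)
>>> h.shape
()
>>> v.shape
(31, 13)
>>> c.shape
(31, 5, 29)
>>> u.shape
(13, 31)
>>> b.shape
(5, 5)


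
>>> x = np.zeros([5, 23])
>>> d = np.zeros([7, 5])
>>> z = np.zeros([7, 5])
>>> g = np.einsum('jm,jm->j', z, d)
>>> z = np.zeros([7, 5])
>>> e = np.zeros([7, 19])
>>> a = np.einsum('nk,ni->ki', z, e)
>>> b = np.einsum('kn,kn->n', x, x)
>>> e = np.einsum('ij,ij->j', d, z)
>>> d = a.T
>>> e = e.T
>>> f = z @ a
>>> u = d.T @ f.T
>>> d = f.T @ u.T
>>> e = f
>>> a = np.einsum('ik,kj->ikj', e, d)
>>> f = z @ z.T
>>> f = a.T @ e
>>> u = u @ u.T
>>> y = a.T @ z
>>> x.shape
(5, 23)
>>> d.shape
(19, 5)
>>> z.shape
(7, 5)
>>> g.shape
(7,)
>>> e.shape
(7, 19)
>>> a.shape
(7, 19, 5)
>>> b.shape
(23,)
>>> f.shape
(5, 19, 19)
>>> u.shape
(5, 5)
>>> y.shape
(5, 19, 5)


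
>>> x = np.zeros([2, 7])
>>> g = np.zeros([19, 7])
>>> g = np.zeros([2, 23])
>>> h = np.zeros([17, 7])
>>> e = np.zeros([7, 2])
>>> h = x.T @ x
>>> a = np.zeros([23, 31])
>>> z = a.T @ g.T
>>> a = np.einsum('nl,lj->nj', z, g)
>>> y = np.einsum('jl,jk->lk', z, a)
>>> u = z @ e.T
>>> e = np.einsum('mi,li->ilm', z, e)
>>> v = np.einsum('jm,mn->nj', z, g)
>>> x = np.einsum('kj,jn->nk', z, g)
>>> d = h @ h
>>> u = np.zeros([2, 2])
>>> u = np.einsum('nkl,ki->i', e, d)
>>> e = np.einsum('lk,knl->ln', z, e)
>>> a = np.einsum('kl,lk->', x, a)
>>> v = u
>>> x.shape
(23, 31)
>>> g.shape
(2, 23)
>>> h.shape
(7, 7)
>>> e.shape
(31, 7)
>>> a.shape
()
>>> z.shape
(31, 2)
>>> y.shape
(2, 23)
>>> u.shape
(7,)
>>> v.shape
(7,)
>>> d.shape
(7, 7)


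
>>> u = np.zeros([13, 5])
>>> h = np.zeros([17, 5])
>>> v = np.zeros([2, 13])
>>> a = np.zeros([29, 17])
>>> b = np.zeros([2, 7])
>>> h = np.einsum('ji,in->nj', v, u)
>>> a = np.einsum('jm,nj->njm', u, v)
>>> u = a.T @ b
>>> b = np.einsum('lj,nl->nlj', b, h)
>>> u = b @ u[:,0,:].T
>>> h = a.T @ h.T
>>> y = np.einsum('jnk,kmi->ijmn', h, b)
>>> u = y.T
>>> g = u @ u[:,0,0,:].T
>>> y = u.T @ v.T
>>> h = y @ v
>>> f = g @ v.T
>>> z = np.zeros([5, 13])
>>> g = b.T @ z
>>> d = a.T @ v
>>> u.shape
(13, 2, 5, 7)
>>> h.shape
(7, 5, 2, 13)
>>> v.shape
(2, 13)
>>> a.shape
(2, 13, 5)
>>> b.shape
(5, 2, 7)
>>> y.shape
(7, 5, 2, 2)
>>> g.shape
(7, 2, 13)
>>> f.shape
(13, 2, 5, 2)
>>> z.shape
(5, 13)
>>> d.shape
(5, 13, 13)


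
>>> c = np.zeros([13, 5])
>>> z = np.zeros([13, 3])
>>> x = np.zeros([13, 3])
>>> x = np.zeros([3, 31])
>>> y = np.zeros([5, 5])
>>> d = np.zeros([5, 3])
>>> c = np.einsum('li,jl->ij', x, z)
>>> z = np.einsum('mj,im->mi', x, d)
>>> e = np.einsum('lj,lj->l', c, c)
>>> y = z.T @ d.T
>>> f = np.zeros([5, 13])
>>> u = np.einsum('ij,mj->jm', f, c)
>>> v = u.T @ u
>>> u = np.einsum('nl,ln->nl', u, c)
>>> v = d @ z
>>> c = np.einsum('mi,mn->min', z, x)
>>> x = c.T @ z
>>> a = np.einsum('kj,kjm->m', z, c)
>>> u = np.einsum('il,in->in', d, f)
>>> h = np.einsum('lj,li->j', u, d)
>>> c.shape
(3, 5, 31)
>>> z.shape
(3, 5)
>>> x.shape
(31, 5, 5)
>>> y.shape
(5, 5)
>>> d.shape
(5, 3)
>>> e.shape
(31,)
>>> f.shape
(5, 13)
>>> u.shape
(5, 13)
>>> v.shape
(5, 5)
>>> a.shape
(31,)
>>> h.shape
(13,)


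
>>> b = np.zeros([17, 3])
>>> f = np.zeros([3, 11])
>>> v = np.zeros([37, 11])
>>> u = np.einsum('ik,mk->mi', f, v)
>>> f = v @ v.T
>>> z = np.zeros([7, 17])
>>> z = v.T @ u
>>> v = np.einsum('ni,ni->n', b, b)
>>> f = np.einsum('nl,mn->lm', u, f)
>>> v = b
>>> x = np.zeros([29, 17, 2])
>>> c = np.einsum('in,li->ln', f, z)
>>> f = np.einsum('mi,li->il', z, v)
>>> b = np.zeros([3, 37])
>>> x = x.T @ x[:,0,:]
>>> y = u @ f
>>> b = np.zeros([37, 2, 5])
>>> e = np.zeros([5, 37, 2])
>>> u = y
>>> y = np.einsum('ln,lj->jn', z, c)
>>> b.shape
(37, 2, 5)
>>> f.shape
(3, 17)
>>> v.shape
(17, 3)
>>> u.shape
(37, 17)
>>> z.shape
(11, 3)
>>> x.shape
(2, 17, 2)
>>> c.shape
(11, 37)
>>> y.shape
(37, 3)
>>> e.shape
(5, 37, 2)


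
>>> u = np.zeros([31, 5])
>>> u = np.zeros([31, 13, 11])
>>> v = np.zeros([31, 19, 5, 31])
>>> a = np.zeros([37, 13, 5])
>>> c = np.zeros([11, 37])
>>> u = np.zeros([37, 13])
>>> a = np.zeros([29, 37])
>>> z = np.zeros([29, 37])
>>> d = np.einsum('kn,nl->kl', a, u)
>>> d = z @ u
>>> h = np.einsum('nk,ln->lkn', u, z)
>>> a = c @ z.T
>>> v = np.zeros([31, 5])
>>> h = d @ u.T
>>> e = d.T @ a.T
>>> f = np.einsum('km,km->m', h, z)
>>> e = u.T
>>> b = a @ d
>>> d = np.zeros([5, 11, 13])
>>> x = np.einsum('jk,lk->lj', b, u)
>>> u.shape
(37, 13)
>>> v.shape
(31, 5)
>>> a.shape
(11, 29)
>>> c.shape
(11, 37)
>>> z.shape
(29, 37)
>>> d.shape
(5, 11, 13)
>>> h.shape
(29, 37)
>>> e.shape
(13, 37)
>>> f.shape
(37,)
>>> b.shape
(11, 13)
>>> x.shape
(37, 11)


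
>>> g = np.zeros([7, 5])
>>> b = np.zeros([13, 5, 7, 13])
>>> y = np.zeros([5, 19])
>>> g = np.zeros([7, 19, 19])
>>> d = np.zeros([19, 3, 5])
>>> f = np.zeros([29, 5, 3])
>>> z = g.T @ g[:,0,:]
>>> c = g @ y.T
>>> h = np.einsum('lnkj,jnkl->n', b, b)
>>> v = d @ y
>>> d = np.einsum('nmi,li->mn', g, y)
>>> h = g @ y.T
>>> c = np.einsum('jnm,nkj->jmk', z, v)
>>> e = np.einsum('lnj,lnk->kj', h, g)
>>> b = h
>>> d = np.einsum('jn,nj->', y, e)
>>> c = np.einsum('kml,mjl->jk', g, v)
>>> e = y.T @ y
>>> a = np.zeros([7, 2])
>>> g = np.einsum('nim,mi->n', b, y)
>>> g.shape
(7,)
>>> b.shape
(7, 19, 5)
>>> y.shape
(5, 19)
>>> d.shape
()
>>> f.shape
(29, 5, 3)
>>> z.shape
(19, 19, 19)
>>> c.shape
(3, 7)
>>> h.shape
(7, 19, 5)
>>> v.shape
(19, 3, 19)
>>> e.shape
(19, 19)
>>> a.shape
(7, 2)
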